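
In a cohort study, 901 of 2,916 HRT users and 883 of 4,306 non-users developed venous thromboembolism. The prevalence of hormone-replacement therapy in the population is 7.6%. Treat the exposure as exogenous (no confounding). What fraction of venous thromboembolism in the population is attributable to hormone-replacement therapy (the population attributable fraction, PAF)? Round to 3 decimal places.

p₁ = P(outcome | exposed) = 901/2916 = 0.30898
p₀ = P(outcome | unexposed) = 883/4306 = 0.20506
Overall risk P(Y=1) = π·p₁ + (1−π)·p₀ = 0.076×0.30898 + 0.924×0.20506 = 0.21296.
Under exogeneity, PAF = [P(Y=1) − p₀] / P(Y=1).
PAF = (0.21296 − 0.20506) / 0.21296 ≈ 0.0371

PAF ≈ 0.037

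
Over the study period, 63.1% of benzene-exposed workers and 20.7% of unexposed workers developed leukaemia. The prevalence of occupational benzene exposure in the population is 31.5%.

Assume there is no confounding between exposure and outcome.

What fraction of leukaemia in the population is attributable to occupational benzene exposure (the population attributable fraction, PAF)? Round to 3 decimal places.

PAF ≈ 0.392

p₁ = 0.631, p₀ = 0.207.
Overall risk P(Y=1) = π·p₁ + (1−π)·p₀ = 0.315×0.631 + 0.685×0.207 = 0.34056.
Under exogeneity, PAF = [P(Y=1) − p₀] / P(Y=1).
PAF = (0.34056 − 0.207) / 0.34056 ≈ 0.3922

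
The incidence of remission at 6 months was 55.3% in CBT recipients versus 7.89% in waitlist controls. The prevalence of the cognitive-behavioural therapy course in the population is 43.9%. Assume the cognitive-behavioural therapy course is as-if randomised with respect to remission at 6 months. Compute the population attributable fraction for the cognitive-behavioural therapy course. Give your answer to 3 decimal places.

PAF ≈ 0.725

p₁ = 0.553, p₀ = 0.0789.
Overall risk P(Y=1) = π·p₁ + (1−π)·p₀ = 0.439×0.553 + 0.561×0.0789 = 0.28703.
Under exogeneity, PAF = [P(Y=1) − p₀] / P(Y=1).
PAF = (0.28703 − 0.0789) / 0.28703 ≈ 0.7251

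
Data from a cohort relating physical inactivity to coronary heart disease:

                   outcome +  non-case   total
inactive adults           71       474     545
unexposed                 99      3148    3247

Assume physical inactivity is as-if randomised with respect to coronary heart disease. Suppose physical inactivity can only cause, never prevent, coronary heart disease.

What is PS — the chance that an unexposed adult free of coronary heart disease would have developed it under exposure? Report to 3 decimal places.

p₁ = P(outcome | exposed) = 71/545 = 0.13028
p₀ = P(outcome | unexposed) = 99/3247 = 0.03049
Under exogeneity and monotonicity, PS = (p₁ − p₀)/(1 − p₀).
PS = (0.13028 − 0.03049) / 0.96951 ≈ 0.1029

PS ≈ 0.103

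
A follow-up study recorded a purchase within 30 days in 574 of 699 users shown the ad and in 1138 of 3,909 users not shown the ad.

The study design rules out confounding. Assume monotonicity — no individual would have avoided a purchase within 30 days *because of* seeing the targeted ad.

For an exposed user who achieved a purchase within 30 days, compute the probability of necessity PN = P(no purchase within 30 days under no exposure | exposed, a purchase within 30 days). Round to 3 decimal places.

p₁ = P(outcome | exposed) = 574/699 = 0.82117
p₀ = P(outcome | unexposed) = 1138/3909 = 0.29112
Under exogeneity and monotonicity, PN = (p₁ − p₀) / p₁.
PN = (0.82117 − 0.29112) / 0.82117 = 0.53005 / 0.82117 ≈ 0.6455

PN ≈ 0.645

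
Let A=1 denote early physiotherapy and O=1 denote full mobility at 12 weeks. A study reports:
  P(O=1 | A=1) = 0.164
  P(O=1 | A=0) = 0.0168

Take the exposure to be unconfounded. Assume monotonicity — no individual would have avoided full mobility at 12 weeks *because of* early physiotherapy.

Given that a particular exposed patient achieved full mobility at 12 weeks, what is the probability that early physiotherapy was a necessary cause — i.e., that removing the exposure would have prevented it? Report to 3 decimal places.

PN ≈ 0.898

Let p₁ = 0.164, p₀ = 0.0168.
Under exogeneity and monotonicity, PN = (p₁ − p₀) / p₁.
PN = (0.164 − 0.0168) / 0.164 = 0.1472 / 0.164 ≈ 0.8976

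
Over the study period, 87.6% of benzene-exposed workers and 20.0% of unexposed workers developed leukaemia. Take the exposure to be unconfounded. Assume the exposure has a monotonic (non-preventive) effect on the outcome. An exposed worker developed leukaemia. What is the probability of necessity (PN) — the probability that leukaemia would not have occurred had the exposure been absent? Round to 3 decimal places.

PN ≈ 0.772

p₁ = 0.876, p₀ = 0.2.
Under exogeneity and monotonicity, PN = (p₁ − p₀) / p₁.
PN = (0.876 − 0.2) / 0.876 = 0.676 / 0.876 ≈ 0.7717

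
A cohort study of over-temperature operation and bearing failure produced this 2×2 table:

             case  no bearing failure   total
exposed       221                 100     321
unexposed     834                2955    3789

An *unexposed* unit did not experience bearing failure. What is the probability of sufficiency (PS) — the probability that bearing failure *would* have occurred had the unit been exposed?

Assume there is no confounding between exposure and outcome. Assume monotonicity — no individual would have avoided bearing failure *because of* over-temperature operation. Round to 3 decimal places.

PS ≈ 0.601

p₁ = P(outcome | exposed) = 221/321 = 0.68847
p₀ = P(outcome | unexposed) = 834/3789 = 0.22011
Under exogeneity and monotonicity, PS = (p₁ − p₀) / (1 − p₀).
PS = (0.68847 − 0.22011) / (1 − 0.22011) = 0.46836 / 0.77989 ≈ 0.6006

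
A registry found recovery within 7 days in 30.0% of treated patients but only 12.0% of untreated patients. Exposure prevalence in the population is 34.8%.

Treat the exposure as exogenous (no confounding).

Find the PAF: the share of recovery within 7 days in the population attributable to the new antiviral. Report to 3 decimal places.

p₁ = 0.3, p₀ = 0.12.
Overall risk P(Y=1) = π·p₁ + (1−π)·p₀ = 0.348×0.3 + 0.652×0.12 = 0.18264.
Under exogeneity, PAF = [P(Y=1) − p₀] / P(Y=1).
PAF = (0.18264 − 0.12) / 0.18264 ≈ 0.3430

PAF ≈ 0.343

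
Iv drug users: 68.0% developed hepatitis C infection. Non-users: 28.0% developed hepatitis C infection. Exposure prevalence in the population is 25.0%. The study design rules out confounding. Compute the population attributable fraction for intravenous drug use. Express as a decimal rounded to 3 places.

p₁ = 0.68, p₀ = 0.28.
Overall risk P(Y=1) = π·p₁ + (1−π)·p₀ = 0.25×0.68 + 0.75×0.28 = 0.38.
Under exogeneity, PAF = [P(Y=1) − p₀] / P(Y=1).
PAF = (0.38 − 0.28) / 0.38 ≈ 0.2632

PAF ≈ 0.263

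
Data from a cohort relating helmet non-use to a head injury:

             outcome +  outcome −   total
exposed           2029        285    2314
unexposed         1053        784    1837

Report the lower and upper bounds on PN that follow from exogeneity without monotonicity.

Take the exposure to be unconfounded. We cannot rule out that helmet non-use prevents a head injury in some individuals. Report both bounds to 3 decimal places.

p₁ = P(outcome | exposed) = 2029/2314 = 0.87684
p₀ = P(outcome | unexposed) = 1053/1837 = 0.57322
Under exogeneity alone the bounds on PN are max{0,(p₁−p₀)/p₁} ≤ PN ≤ min{1,(1−p₀)/p₁}.
  lower = (p₁ − p₀)/p₁ = 0.30362 / 0.87684 ≈ 0.3463
  upper = min{1, (1 − p₀)/p₁} = 0.42678 / 0.87684 ≈ 0.4867

0.346 ≤ PN ≤ 0.487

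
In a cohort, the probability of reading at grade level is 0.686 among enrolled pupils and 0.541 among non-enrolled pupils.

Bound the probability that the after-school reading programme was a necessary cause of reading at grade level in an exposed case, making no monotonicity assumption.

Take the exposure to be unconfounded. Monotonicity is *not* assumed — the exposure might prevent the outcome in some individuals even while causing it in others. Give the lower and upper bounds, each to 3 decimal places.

0.211 ≤ PN ≤ 0.669

Let p₁ = 0.686, p₀ = 0.541.
Under exogeneity alone the bounds on PN are max{0,(p₁−p₀)/p₁} ≤ PN ≤ min{1,(1−p₀)/p₁}.
  lower = (p₁ − p₀)/p₁ = 0.145 / 0.686 ≈ 0.2114
  upper = min{1, (1 − p₀)/p₁} = 0.459 / 0.686 ≈ 0.6691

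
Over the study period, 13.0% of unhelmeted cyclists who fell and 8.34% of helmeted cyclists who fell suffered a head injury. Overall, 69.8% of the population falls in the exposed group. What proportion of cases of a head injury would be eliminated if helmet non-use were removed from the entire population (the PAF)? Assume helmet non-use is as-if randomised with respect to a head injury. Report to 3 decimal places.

PAF ≈ 0.281

p₁ = 0.13, p₀ = 0.0834.
Overall risk P(Y=1) = π·p₁ + (1−π)·p₀ = 0.698×0.13 + 0.302×0.0834 = 0.11593.
Under exogeneity, PAF = [P(Y=1) − p₀] / P(Y=1).
PAF = (0.11593 − 0.0834) / 0.11593 ≈ 0.2806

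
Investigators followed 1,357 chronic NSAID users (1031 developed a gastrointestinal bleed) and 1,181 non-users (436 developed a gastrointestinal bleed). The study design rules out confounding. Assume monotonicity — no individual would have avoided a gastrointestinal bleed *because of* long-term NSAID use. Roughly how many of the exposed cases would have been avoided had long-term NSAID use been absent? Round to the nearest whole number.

about 530 cases

p₁ = P(outcome | exposed) = 1031/1357 = 0.75976
p₀ = P(outcome | unexposed) = 436/1181 = 0.36918
PN = (p₁ − p₀)/p₁ = (0.75976 − 0.36918) / 0.75976 ≈ 0.51409.
Attributable cases ≈ PN × (exposed cases) = 0.51409 × 1031 ≈ 530.02.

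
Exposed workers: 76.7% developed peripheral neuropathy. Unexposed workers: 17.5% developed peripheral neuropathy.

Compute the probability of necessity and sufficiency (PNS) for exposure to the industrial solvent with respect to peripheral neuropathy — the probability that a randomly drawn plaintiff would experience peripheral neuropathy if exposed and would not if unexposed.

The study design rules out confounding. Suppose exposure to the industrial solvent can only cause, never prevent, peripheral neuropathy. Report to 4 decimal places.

p₁ = 0.767, p₀ = 0.175.
Under exogeneity and monotonicity, PNS = p₁ − p₀.
PNS = 0.767 − 0.175 = 0.592

PNS ≈ 0.5920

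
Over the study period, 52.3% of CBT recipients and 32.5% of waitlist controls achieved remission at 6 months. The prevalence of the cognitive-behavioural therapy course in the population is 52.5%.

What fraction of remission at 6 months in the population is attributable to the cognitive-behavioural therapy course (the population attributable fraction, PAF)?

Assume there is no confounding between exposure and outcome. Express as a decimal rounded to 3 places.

p₁ = 0.523, p₀ = 0.325.
Overall risk P(Y=1) = π·p₁ + (1−π)·p₀ = 0.525×0.523 + 0.475×0.325 = 0.42895.
Under exogeneity, PAF = [P(Y=1) − p₀] / P(Y=1).
PAF = (0.42895 − 0.325) / 0.42895 ≈ 0.2423

PAF ≈ 0.242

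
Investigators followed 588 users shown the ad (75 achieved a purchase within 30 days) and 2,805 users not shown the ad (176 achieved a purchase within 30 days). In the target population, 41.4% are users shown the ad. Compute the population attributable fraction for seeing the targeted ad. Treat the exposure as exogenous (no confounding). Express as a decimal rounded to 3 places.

PAF ≈ 0.300

p₁ = P(outcome | exposed) = 75/588 = 0.12755
p₀ = P(outcome | unexposed) = 176/2805 = 0.062745
Overall risk P(Y=1) = π·p₁ + (1−π)·p₀ = 0.414×0.12755 + 0.586×0.062745 = 0.089575.
Under exogeneity, PAF = [P(Y=1) − p₀] / P(Y=1).
PAF = (0.089575 − 0.062745) / 0.089575 ≈ 0.2995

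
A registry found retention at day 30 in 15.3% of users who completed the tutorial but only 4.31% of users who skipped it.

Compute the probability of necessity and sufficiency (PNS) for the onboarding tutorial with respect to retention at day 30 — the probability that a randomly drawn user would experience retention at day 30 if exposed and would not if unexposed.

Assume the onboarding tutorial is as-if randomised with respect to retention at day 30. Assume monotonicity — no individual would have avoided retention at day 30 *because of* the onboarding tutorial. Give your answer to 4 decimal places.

PNS ≈ 0.1099

p₁ = 0.153, p₀ = 0.0431.
Under exogeneity and monotonicity, PNS = p₁ − p₀.
PNS = 0.153 − 0.0431 = 0.1099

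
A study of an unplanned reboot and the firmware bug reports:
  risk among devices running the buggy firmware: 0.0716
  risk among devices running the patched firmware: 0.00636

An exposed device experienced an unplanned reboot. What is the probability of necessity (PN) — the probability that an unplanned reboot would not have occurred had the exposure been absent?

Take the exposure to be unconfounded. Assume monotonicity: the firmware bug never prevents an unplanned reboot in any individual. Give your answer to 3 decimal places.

Let p₁ = 0.0716, p₀ = 0.00636.
Under exogeneity and monotonicity, PN = (p₁ − p₀) / p₁.
PN = (0.0716 − 0.00636) / 0.0716 = 0.06524 / 0.0716 ≈ 0.9112

PN ≈ 0.911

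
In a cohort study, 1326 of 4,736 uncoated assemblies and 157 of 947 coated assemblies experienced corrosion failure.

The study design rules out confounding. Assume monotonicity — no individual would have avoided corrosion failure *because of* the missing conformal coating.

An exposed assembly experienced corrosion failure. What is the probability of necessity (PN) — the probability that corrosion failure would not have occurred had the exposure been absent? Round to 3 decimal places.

p₁ = P(outcome | exposed) = 1326/4736 = 0.27998
p₀ = P(outcome | unexposed) = 157/947 = 0.16579
Under exogeneity and monotonicity, PN = (p₁ − p₀) / p₁.
PN = (0.27998 − 0.16579) / 0.27998 = 0.1142 / 0.27998 ≈ 0.4079

PN ≈ 0.408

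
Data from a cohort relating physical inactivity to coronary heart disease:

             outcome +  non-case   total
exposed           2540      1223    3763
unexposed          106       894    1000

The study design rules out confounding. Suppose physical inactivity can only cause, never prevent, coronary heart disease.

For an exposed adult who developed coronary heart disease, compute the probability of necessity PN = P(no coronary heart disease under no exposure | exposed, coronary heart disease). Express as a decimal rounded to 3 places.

PN ≈ 0.843

p₁ = P(outcome | exposed) = 2540/3763 = 0.67499
p₀ = P(outcome | unexposed) = 106/1000 = 0.106
Under exogeneity and monotonicity, PN = (p₁ − p₀)/p₁.
PN = (0.67499 − 0.106) / 0.67499 ≈ 0.8430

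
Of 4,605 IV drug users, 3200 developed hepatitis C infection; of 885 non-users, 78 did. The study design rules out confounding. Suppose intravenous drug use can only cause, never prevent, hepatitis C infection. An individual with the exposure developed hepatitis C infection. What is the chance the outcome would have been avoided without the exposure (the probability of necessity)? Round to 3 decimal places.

PN ≈ 0.873

p₁ = P(outcome | exposed) = 3200/4605 = 0.6949
p₀ = P(outcome | unexposed) = 78/885 = 0.088136
Under exogeneity and monotonicity, PN = (p₁ − p₀) / p₁.
PN = (0.6949 − 0.088136) / 0.6949 = 0.60676 / 0.6949 ≈ 0.8732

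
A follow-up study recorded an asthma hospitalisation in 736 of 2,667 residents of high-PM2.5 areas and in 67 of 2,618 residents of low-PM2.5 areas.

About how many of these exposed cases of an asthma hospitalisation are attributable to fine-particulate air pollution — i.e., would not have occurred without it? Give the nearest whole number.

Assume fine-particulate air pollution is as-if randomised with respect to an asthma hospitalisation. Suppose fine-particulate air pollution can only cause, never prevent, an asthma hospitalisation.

p₁ = P(outcome | exposed) = 736/2667 = 0.27597
p₀ = P(outcome | unexposed) = 67/2618 = 0.025592
PN = (p₁ − p₀)/p₁ = (0.27597 − 0.025592) / 0.27597 ≈ 0.90726.
Attributable cases ≈ PN × (exposed cases) = 0.90726 × 736 ≈ 667.75.

about 668 cases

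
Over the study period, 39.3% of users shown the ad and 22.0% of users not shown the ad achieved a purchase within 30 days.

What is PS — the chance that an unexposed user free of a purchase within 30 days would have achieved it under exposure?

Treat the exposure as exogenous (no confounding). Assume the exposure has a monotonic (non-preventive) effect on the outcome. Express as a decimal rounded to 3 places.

p₁ = 0.393, p₀ = 0.22.
Under exogeneity and monotonicity, PS = (p₁ − p₀) / (1 − p₀).
PS = (0.393 − 0.22) / (1 − 0.22) = 0.173 / 0.78 ≈ 0.2218

PS ≈ 0.222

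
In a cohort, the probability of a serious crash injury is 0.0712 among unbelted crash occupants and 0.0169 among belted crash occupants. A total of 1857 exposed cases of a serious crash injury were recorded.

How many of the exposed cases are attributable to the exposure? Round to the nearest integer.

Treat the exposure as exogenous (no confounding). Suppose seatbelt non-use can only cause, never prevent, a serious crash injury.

Let p₁ = 0.0712, p₀ = 0.0169.
PN = (p₁ − p₀)/p₁ = (0.0712 − 0.0169) / 0.0712 ≈ 0.76264.
Attributable cases ≈ PN × (exposed cases) = 0.76264 × 1857 ≈ 1416.22.

about 1416 cases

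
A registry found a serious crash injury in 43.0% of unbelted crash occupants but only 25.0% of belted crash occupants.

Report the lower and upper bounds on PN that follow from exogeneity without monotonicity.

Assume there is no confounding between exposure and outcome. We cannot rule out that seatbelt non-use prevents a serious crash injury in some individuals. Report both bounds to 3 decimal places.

0.419 ≤ PN ≤ 1.000

p₁ = 0.43, p₀ = 0.25.
Under exogeneity alone the bounds on PN are max{0,(p₁−p₀)/p₁} ≤ PN ≤ min{1,(1−p₀)/p₁}.
  lower = (p₁ − p₀)/p₁ = 0.18 / 0.43 ≈ 0.4186
  upper = min{1, (1 − p₀)/p₁} = 0.75 / 0.43 ≈ 1.7442 → capped at 1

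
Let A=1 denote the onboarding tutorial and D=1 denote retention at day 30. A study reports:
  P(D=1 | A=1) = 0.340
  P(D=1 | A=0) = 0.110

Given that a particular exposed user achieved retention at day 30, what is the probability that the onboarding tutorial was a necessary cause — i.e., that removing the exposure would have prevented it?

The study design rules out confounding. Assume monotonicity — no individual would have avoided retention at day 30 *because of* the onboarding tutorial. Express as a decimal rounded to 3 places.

PN ≈ 0.676

Let p₁ = 0.34, p₀ = 0.11.
Under exogeneity and monotonicity, PN = (p₁ − p₀) / p₁.
PN = (0.34 − 0.11) / 0.34 = 0.23 / 0.34 ≈ 0.6765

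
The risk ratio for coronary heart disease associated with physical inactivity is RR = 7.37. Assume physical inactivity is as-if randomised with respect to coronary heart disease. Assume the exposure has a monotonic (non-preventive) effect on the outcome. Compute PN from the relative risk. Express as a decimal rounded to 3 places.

Under exogeneity and monotonicity, PN = (RR − 1) / RR = 1 − 1/RR.
PN = (7.37 − 1) / 7.37 = 6.37 / 7.37 ≈ 0.8643

PN ≈ 0.864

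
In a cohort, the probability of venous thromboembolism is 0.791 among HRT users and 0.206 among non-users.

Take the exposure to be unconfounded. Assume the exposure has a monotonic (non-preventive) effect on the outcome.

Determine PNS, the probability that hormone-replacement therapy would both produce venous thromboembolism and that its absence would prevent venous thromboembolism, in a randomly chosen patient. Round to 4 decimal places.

PNS ≈ 0.5850

Let p₁ = 0.791, p₀ = 0.206.
Under exogeneity and monotonicity, PNS = p₁ − p₀.
PNS = 0.791 − 0.206 = 0.585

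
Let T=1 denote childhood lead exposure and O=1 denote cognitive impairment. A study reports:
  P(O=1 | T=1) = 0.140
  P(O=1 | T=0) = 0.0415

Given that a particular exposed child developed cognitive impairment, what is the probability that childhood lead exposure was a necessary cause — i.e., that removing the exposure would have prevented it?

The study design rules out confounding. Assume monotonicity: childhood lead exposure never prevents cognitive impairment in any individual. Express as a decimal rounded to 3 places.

Let p₁ = 0.14, p₀ = 0.0415.
Under exogeneity and monotonicity, PN = (p₁ − p₀) / p₁.
PN = (0.14 − 0.0415) / 0.14 = 0.0985 / 0.14 ≈ 0.7036

PN ≈ 0.704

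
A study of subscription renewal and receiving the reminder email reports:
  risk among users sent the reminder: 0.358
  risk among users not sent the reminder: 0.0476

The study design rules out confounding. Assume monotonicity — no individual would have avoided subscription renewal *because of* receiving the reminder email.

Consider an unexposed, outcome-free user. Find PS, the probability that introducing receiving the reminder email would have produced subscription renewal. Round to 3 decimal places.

Let p₁ = 0.358, p₀ = 0.0476.
Under exogeneity and monotonicity, PS = (p₁ − p₀) / (1 − p₀).
PS = (0.358 − 0.0476) / (1 − 0.0476) = 0.3104 / 0.9524 ≈ 0.3259

PS ≈ 0.326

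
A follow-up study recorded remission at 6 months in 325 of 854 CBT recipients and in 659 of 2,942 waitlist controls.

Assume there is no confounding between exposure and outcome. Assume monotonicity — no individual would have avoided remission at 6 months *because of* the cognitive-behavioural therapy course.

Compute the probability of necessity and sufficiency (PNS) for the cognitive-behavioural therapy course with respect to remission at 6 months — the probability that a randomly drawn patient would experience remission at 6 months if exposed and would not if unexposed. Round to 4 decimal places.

p₁ = P(outcome | exposed) = 325/854 = 0.38056
p₀ = P(outcome | unexposed) = 659/2942 = 0.224
Under exogeneity and monotonicity, PNS = p₁ − p₀.
PNS = 0.38056 − 0.224 = 0.15656

PNS ≈ 0.1566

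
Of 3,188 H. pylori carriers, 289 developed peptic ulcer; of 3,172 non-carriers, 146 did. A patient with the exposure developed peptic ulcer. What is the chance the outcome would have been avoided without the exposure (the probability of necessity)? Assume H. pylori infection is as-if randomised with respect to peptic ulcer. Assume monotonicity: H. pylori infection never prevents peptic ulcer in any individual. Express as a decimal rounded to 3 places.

p₁ = P(outcome | exposed) = 289/3188 = 0.090652
p₀ = P(outcome | unexposed) = 146/3172 = 0.046028
Under exogeneity and monotonicity, PN = (p₁ − p₀) / p₁.
PN = (0.090652 − 0.046028) / 0.090652 = 0.044625 / 0.090652 ≈ 0.4923

PN ≈ 0.492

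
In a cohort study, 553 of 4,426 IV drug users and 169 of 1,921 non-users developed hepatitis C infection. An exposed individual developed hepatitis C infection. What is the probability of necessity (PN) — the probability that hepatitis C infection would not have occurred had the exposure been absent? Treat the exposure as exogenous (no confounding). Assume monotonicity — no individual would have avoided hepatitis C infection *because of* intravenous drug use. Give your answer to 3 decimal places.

PN ≈ 0.296

p₁ = P(outcome | exposed) = 553/4426 = 0.12494
p₀ = P(outcome | unexposed) = 169/1921 = 0.087975
Under exogeneity and monotonicity, PN = (p₁ − p₀) / p₁.
PN = (0.12494 − 0.087975) / 0.12494 = 0.036969 / 0.12494 ≈ 0.2959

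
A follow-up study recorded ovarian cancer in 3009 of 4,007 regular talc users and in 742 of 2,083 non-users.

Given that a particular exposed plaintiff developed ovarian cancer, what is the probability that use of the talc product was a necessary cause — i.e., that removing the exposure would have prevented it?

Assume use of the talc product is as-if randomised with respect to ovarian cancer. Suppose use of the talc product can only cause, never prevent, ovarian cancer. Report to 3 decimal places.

p₁ = P(outcome | exposed) = 3009/4007 = 0.75094
p₀ = P(outcome | unexposed) = 742/2083 = 0.35622
Under exogeneity and monotonicity, PN = (p₁ − p₀) / p₁.
PN = (0.75094 − 0.35622) / 0.75094 = 0.39472 / 0.75094 ≈ 0.5256

PN ≈ 0.526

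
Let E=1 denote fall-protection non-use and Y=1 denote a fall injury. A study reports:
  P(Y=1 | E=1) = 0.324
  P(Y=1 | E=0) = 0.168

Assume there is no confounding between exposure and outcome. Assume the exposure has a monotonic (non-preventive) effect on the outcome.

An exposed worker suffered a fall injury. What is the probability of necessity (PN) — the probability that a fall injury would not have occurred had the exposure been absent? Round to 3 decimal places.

Let p₁ = 0.324, p₀ = 0.168.
Under exogeneity and monotonicity, PN = (p₁ − p₀) / p₁.
PN = (0.324 − 0.168) / 0.324 = 0.156 / 0.324 ≈ 0.4815

PN ≈ 0.481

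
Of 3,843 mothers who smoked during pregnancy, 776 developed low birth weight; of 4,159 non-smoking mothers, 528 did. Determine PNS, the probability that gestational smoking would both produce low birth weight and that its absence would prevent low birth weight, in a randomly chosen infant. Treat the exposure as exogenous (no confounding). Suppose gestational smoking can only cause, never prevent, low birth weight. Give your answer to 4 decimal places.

PNS ≈ 0.0750

p₁ = P(outcome | exposed) = 776/3843 = 0.20193
p₀ = P(outcome | unexposed) = 528/4159 = 0.12695
Under exogeneity and monotonicity, PNS = p₁ − p₀.
PNS = 0.20193 − 0.12695 = 0.074972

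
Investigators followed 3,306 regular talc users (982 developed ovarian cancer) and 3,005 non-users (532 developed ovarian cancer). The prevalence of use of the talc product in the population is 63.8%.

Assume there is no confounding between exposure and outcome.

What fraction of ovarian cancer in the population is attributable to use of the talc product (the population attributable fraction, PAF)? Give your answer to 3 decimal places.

PAF ≈ 0.302

p₁ = P(outcome | exposed) = 982/3306 = 0.29704
p₀ = P(outcome | unexposed) = 532/3005 = 0.17704
Overall risk P(Y=1) = π·p₁ + (1−π)·p₀ = 0.638×0.29704 + 0.362×0.17704 = 0.2536.
Under exogeneity, PAF = [P(Y=1) − p₀] / P(Y=1).
PAF = (0.2536 − 0.17704) / 0.2536 ≈ 0.3019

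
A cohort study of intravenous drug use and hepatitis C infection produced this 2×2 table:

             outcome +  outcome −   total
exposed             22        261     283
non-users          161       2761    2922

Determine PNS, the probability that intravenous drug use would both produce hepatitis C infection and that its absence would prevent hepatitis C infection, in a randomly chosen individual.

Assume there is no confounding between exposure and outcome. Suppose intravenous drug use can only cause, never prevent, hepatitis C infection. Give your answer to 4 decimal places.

PNS ≈ 0.0226

p₁ = P(outcome | exposed) = 22/283 = 0.077739
p₀ = P(outcome | unexposed) = 161/2922 = 0.055099
Under exogeneity and monotonicity, PNS = p₁ − p₀.
PNS = 0.077739 − 0.055099 = 0.022639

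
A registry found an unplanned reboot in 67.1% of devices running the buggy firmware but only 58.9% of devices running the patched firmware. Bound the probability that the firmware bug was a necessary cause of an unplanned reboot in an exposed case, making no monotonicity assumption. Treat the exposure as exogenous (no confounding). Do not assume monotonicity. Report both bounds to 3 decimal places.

p₁ = 0.671, p₀ = 0.589.
Under exogeneity alone the bounds on PN are max{0,(p₁−p₀)/p₁} ≤ PN ≤ min{1,(1−p₀)/p₁}.
  lower = (p₁ − p₀)/p₁ = 0.082 / 0.671 ≈ 0.1222
  upper = min{1, (1 − p₀)/p₁} = 0.411 / 0.671 ≈ 0.6125

0.122 ≤ PN ≤ 0.613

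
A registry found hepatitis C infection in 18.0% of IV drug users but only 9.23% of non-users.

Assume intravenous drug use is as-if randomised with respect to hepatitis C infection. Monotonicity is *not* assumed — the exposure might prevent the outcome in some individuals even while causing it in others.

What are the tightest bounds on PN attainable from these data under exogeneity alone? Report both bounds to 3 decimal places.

0.487 ≤ PN ≤ 1.000

p₁ = 0.18, p₀ = 0.0923.
Under exogeneity alone the bounds on PN are max{0,(p₁−p₀)/p₁} ≤ PN ≤ min{1,(1−p₀)/p₁}.
  lower = (p₁ − p₀)/p₁ = 0.0877 / 0.18 ≈ 0.4872
  upper = min{1, (1 − p₀)/p₁} = 0.9077 / 0.18 ≈ 5.0428 → capped at 1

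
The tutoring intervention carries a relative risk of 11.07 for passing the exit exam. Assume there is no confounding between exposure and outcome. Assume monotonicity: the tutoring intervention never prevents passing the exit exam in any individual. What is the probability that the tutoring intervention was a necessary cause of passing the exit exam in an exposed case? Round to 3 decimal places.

PN ≈ 0.910

Under exogeneity and monotonicity, PN = (RR − 1) / RR = 1 − 1/RR.
PN = (11.07 − 1) / 11.07 = 10.07 / 11.07 ≈ 0.9097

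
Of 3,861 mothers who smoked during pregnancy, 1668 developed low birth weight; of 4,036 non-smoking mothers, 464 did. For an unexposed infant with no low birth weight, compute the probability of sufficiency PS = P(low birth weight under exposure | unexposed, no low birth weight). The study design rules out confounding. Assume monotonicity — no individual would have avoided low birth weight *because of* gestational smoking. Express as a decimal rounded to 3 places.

p₁ = P(outcome | exposed) = 1668/3861 = 0.43201
p₀ = P(outcome | unexposed) = 464/4036 = 0.11497
Under exogeneity and monotonicity, PS = (p₁ − p₀) / (1 − p₀).
PS = (0.43201 − 0.11497) / (1 − 0.11497) = 0.31705 / 0.88503 ≈ 0.3582

PS ≈ 0.358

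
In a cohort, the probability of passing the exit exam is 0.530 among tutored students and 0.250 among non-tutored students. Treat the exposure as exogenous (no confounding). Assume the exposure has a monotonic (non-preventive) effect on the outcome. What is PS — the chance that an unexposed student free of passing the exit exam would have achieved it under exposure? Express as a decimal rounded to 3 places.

PS ≈ 0.373

Let p₁ = 0.53, p₀ = 0.25.
Under exogeneity and monotonicity, PS = (p₁ − p₀) / (1 − p₀).
PS = (0.53 − 0.25) / (1 − 0.25) = 0.28 / 0.75 ≈ 0.3733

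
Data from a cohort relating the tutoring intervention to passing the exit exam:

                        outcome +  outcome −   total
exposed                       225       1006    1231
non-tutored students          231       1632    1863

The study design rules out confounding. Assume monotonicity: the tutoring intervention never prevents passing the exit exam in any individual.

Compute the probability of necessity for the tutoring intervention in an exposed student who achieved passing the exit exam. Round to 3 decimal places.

p₁ = P(outcome | exposed) = 225/1231 = 0.18278
p₀ = P(outcome | unexposed) = 231/1863 = 0.12399
Under exogeneity and monotonicity, PN = (p₁ − p₀)/p₁.
PN = (0.18278 − 0.12399) / 0.18278 ≈ 0.3216

PN ≈ 0.322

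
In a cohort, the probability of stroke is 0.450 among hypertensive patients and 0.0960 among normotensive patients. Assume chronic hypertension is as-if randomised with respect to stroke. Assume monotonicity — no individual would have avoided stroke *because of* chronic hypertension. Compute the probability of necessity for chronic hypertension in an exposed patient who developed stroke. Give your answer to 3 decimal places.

Let p₁ = 0.45, p₀ = 0.096.
Under exogeneity and monotonicity, PN = (p₁ − p₀) / p₁.
PN = (0.45 − 0.096) / 0.45 = 0.354 / 0.45 ≈ 0.7867

PN ≈ 0.787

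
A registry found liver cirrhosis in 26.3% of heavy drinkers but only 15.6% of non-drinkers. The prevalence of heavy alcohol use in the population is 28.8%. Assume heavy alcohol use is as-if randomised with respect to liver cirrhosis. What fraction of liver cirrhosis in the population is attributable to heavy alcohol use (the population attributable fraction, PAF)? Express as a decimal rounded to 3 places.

PAF ≈ 0.165

p₁ = 0.263, p₀ = 0.156.
Overall risk P(Y=1) = π·p₁ + (1−π)·p₀ = 0.288×0.263 + 0.712×0.156 = 0.18682.
Under exogeneity, PAF = [P(Y=1) − p₀] / P(Y=1).
PAF = (0.18682 − 0.156) / 0.18682 ≈ 0.1650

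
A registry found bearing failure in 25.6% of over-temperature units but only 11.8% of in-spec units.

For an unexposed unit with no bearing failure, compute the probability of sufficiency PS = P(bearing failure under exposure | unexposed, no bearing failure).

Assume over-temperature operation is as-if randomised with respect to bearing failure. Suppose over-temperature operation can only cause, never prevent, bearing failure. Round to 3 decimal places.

PS ≈ 0.156

p₁ = 0.256, p₀ = 0.118.
Under exogeneity and monotonicity, PS = (p₁ − p₀) / (1 − p₀).
PS = (0.256 − 0.118) / (1 − 0.118) = 0.138 / 0.882 ≈ 0.1565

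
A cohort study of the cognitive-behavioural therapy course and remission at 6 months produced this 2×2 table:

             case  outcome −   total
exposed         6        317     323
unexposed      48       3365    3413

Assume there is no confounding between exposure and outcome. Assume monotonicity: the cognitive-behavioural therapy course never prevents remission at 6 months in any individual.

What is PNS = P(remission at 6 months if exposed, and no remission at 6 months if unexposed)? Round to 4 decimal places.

p₁ = P(outcome | exposed) = 6/323 = 0.018576
p₀ = P(outcome | unexposed) = 48/3413 = 0.014064
Under exogeneity and monotonicity, PNS = p₁ − p₀.
PNS = 0.018576 − 0.014064 = 0.004512

PNS ≈ 0.0045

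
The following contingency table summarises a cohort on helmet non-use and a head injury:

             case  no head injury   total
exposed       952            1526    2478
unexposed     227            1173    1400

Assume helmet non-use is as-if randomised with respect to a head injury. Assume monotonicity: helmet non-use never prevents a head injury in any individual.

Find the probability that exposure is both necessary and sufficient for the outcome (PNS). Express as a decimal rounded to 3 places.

p₁ = P(outcome | exposed) = 952/2478 = 0.38418
p₀ = P(outcome | unexposed) = 227/1400 = 0.16214
Under exogeneity and monotonicity, PNS = p₁ − p₀.
PNS = 0.38418 − 0.16214 = 0.22204

PNS ≈ 0.222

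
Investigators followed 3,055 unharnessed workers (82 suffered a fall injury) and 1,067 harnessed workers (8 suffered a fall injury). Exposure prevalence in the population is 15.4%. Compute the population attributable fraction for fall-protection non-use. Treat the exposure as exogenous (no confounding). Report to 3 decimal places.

p₁ = P(outcome | exposed) = 82/3055 = 0.026841
p₀ = P(outcome | unexposed) = 8/1067 = 0.0074977
Overall risk P(Y=1) = π·p₁ + (1−π)·p₀ = 0.154×0.026841 + 0.846×0.0074977 = 0.010477.
Under exogeneity, PAF = [P(Y=1) − p₀] / P(Y=1).
PAF = (0.010477 − 0.0074977) / 0.010477 ≈ 0.2843

PAF ≈ 0.284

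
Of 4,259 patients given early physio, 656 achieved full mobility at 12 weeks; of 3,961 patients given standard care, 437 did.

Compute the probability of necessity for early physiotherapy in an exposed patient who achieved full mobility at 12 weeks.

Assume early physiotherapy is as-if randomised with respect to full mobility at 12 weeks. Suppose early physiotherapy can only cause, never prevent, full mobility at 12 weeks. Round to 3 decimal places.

PN ≈ 0.284

p₁ = P(outcome | exposed) = 656/4259 = 0.15403
p₀ = P(outcome | unexposed) = 437/3961 = 0.11033
Under exogeneity and monotonicity, PN = (p₁ − p₀) / p₁.
PN = (0.15403 − 0.11033) / 0.15403 = 0.043701 / 0.15403 ≈ 0.2837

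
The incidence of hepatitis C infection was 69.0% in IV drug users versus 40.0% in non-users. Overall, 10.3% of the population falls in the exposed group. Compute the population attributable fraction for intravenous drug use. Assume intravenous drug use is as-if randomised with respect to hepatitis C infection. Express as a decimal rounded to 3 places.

PAF ≈ 0.069

p₁ = 0.69, p₀ = 0.4.
Overall risk P(Y=1) = π·p₁ + (1−π)·p₀ = 0.103×0.69 + 0.897×0.4 = 0.42987.
Under exogeneity, PAF = [P(Y=1) − p₀] / P(Y=1).
PAF = (0.42987 − 0.4) / 0.42987 ≈ 0.0695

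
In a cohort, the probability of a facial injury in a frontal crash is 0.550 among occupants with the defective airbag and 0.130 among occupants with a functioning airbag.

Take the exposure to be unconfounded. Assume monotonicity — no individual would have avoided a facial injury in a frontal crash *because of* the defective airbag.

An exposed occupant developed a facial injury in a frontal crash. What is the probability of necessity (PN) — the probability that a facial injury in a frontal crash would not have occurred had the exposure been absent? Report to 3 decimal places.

PN ≈ 0.764

Let p₁ = 0.55, p₀ = 0.13.
Under exogeneity and monotonicity, PN = (p₁ − p₀) / p₁.
PN = (0.55 − 0.13) / 0.55 = 0.42 / 0.55 ≈ 0.7636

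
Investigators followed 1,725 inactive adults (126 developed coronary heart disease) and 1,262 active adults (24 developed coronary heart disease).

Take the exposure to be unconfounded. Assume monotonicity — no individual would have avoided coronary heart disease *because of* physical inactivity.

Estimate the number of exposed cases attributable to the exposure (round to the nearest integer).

p₁ = P(outcome | exposed) = 126/1725 = 0.073043
p₀ = P(outcome | unexposed) = 24/1262 = 0.019017
PN = (p₁ − p₀)/p₁ = (0.073043 − 0.019017) / 0.073043 ≈ 0.73964.
Attributable cases ≈ PN × (exposed cases) = 0.73964 × 126 ≈ 93.19.

about 93 cases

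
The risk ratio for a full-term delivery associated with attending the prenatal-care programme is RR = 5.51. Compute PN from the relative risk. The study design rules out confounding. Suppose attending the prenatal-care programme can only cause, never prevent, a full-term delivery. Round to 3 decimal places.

PN ≈ 0.819

Under exogeneity and monotonicity, PN = (RR − 1) / RR = 1 − 1/RR.
PN = (5.51 − 1) / 5.51 = 4.51 / 5.51 ≈ 0.8185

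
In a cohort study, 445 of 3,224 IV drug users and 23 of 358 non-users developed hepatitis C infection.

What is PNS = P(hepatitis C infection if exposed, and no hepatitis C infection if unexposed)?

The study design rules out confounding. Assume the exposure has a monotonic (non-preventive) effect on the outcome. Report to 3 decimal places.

p₁ = P(outcome | exposed) = 445/3224 = 0.13803
p₀ = P(outcome | unexposed) = 23/358 = 0.064246
Under exogeneity and monotonicity, PNS = p₁ − p₀.
PNS = 0.13803 − 0.064246 = 0.073781

PNS ≈ 0.074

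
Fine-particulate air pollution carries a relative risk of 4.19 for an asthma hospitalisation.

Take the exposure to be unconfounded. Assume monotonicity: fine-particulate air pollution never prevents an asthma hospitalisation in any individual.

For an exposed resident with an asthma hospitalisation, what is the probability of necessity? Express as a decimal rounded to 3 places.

PN ≈ 0.761

Under exogeneity and monotonicity, PN = (RR − 1) / RR = 1 − 1/RR.
PN = (4.19 − 1) / 4.19 = 3.19 / 4.19 ≈ 0.7613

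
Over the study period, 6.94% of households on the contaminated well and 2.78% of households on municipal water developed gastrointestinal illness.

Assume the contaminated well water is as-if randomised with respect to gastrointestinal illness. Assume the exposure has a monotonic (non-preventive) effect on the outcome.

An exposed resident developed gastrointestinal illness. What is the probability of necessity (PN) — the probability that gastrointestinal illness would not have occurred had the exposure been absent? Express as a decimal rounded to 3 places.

PN ≈ 0.599

p₁ = 0.0694, p₀ = 0.0278.
Under exogeneity and monotonicity, PN = (p₁ − p₀) / p₁.
PN = (0.0694 − 0.0278) / 0.0694 = 0.0416 / 0.0694 ≈ 0.5994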